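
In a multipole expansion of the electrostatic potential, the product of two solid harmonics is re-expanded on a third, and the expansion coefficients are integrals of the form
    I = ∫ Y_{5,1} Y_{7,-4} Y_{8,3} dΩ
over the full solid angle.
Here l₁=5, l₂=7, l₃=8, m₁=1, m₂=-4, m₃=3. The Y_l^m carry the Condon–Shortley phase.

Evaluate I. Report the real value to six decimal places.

0.095870

Checks pass: Σm=0; 20 even; l₃=8∈[2,12].
(2·5+1)(2·7+1)(2·8+1) = 2805
Δ: 4! 6! 10! / 21! → 1/814773960
sum: t=0:+1/87091200 t=1:−1/4976640 t=2:+1/2073600 t=3:−1/4976640 t=4:+1/87091200 = 1/9676800
3j²(5 7 8; 0 0 0) = Δ·Π!·Σ² = 360/46189  (sign +1)
sum: t=0:+1/34836480 t=1:−1/17418240 t=2:+1/69672960 t=3:−1/2612736000 = -11/746496000
3j²(5 7 8; 1 -4 3) = Δ·Π!·Σ² = 1331/251940  (sign +1)
combine: 4πI² = 2805·360/46189·1331/251940 = 119790/1037153
take √, sign +1: I = 0.09587027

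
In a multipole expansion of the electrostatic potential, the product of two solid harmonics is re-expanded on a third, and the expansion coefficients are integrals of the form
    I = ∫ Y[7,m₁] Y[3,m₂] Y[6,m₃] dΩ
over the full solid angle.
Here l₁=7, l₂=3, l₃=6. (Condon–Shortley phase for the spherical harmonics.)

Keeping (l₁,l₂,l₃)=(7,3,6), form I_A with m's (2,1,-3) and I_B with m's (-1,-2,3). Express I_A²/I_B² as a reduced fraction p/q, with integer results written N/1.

Shared (l₁,l₂,l₃)=(7,3,6): N and (l;000)² cancel in I_A²/I_B².
A: Δ = 4!·10!·2!/17! = 1/2042040; Racah Σ t=2..4: t=2:+1/241920 t=3:−1/483840 t=4:+1/17418240 = 37/17418240; ⇒ 3j(7 3 6; 2 1 -3)² = 1369/136136, sgn -1
B: Δ = 4!·10!·2!/17! = 1/2042040; Racah Σ t=0..1: t=0:+1/1935360 t=1:−1/362880 = -13/5806080; ⇒ 3j(7 3 6; -1 -2 3)² = 195/10472, sgn +1
I_A²/I_B² = (1369/136136)/(195/10472) = 1369/2535

1369/2535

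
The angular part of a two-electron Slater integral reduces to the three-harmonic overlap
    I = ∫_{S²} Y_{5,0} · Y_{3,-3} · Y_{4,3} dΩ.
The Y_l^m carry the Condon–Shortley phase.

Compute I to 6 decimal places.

-0.098140

Rules hold: Σm=0, L=12 even, 2≤4≤8.
N = 11·7·9 = 693
Δ = 4!·6!·2!/13! = 1/180180
Racah Σ t=1..3: t=1:−1/576 t=2:+1/144 t=3:−1/576 = 1/288
⇒ 3j(5 3 4; 0 0 0)² = 20/1001, sgn +1
Racah Σ t=0..0: t=0:+1/5760 = 1/5760
⇒ 3j(5 3 4; 0 -3 3)² = 5/572, sgn -1
4πI² = N·(3j₀)²·(3jₘ)² = 225/1859
I = -1·√(0.121033/4π) = -0.09814013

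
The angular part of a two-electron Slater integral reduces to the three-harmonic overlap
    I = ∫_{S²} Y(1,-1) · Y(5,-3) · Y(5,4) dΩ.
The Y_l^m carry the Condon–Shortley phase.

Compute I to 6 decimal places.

0.000000

L=11 odd ⇒ parity kills the (l;000) factor ⇒ I = 0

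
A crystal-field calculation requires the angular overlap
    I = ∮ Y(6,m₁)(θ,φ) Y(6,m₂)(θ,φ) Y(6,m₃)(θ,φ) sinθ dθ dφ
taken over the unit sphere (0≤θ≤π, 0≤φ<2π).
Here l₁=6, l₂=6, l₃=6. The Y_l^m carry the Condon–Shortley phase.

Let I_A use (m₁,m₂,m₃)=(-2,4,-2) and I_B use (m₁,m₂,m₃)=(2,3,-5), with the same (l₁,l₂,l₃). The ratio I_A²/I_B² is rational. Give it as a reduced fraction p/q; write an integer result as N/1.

Same 6,6,6: normalisation and zero-m 3j drop out of the ratio.
A: Δ: 6! 6! 6! / 19! → 1/325909584; sum: t=4:+1/1658880 t=5:−1/518400 t=6:+1/1658880 = -1/1382400; 3j²(6 6 6; -2 4 -2) = Δ·Π!·Σ² = 504/46189  (sign -1)
B: Δ: 6! 6! 6! / 19! → 1/325909584; sum: t=3:−1/3110400 t=4:+1/4147200 = -1/12441600; 3j²(6 6 6; 2 3 -5) = Δ·Π!·Σ² = 7/4199  (sign +1)
I_A²/I_B² = (504/46189)/(7/4199) = 72/11

72/11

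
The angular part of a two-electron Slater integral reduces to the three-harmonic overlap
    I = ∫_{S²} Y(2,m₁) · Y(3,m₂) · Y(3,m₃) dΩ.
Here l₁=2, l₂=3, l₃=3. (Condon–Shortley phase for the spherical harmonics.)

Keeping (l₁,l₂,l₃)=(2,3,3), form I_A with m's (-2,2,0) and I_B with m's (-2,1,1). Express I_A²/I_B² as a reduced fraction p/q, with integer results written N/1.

Same 2,3,3: normalisation and zero-m 3j drop out of the ratio.
A: Δ: 2! 2! 4! / 9! → 1/3780; sum: t=2:+1/24 = 1/24; 3j²(2 3 3; -2 2 0) = Δ·Π!·Σ² = 1/21  (sign -1)
B: Δ: 2! 2! 4! / 9! → 1/3780; sum: t=2:+1/16 = 1/16; 3j²(2 3 3; -2 1 1) = Δ·Π!·Σ² = 2/35  (sign +1)
I_A²/I_B² = (1/21)/(2/35) = 5/6

5/6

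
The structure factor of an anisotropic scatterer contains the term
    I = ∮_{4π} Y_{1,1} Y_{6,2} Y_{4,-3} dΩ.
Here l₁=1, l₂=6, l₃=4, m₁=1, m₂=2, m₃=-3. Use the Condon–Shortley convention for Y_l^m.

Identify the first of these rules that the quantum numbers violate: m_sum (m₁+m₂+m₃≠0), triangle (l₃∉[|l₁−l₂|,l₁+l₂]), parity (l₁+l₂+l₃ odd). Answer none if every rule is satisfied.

triangle

m₁+m₂+m₃ = 1 + 2 − 3 = 0  ✓
triangle: |1−6|=5 ≤ l₃=4 ≤ 1+6=7  ✗
parity: l₁+l₂+l₃ = 11 is odd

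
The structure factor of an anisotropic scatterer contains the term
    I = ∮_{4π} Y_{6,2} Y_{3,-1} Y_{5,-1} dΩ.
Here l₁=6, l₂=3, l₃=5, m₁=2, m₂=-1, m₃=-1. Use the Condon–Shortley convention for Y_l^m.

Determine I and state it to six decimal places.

Checks pass: Σm=0; 14 even; l₃=5∈[3,9].
(2·6+1)(2·3+1)(2·5+1) = 1001
Δ: 4! 8! 2! / 15! → 1/675675
sum: t=1:−1/8640 t=2:+1/2304 t=3:−1/8640 = 7/34560
3j²(6 3 5; 0 0 0) = Δ·Π!·Σ² = 7/429  (sign -1)
sum: t=0:+1/27648 t=1:−1/4320 t=2:+1/11520 = -1/9216
3j²(6 3 5; 2 -1 -1) = Δ·Π!·Σ² = 2/143  (sign -1)
combine: 4πI² = 1001·7/429·2/143 = 98/429
take √, sign +1: I = 0.13482780

0.134828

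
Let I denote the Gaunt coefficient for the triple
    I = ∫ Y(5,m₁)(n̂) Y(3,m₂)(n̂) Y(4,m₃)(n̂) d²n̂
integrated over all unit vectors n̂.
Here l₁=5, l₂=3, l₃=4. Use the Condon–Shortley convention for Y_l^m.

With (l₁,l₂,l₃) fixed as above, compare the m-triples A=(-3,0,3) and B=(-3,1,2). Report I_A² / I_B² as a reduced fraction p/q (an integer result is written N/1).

14/27

l's match ⇒ only the (l;m) 3-j factors differ between A and B.
A: triangle coeff Δ(5,3,4) = 1/180180; Σ_t [2,3]: t=2:+1/2880 t=3:−1/1440 = -1/2880; (3j)²=7/715 [(5 3 4; -3 0 3)], sign=+1
B: triangle coeff Δ(5,3,4) = 1/180180; Σ_t [2,4]: t=2:+1/5760 t=3:−1/720 t=4:+1/2304 = -1/1280; (3j)²=27/1430 [(5 3 4; -3 1 2)], sign=-1
I_A²/I_B² = (7/715)/(27/1430) = 14/27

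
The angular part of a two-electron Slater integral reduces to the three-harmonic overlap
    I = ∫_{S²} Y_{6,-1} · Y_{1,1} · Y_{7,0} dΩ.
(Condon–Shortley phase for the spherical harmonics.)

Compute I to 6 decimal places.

0.160342

Checks pass: Σm=0; 14 even; l₃=7∈[5,7].
(2·6+1)(2·1+1)(2·7+1) = 585
Δ: 0! 12! 2! / 15! → 1/1365
sum: t=0:+1/518400 = 1/518400
3j²(6 1 7; 0 0 0) = Δ·Π!·Σ² = 7/195  (sign -1)
sum: t=0:+1/1209600 = 1/1209600
3j²(6 1 7; -1 1 0) = Δ·Π!·Σ² = 1/65  (sign -1)
combine: 4πI² = 585·7/195·1/65 = 21/65
take √, sign +1: I = 0.16034227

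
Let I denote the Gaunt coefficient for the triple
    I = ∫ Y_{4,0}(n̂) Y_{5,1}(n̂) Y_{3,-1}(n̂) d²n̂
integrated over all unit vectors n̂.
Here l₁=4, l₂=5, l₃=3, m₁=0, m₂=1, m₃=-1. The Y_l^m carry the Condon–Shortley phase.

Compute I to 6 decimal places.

Checks pass: Σm=0; 12 even; l₃=3∈[1,9].
(2·4+1)(2·5+1)(2·3+1) = 693
Δ: 6! 2! 4! / 13! → 1/180180
sum: t=2:+1/576 t=3:−1/144 t=4:+1/576 = -1/288
3j²(4 5 3; 0 0 0) = Δ·Π!·Σ² = 20/1001  (sign +1)
sum: t=2:+1/2304 t=3:−1/216 t=4:+1/384 = -11/6912
3j²(4 5 3; 0 1 -1) = Δ·Π!·Σ² = 11/1638  (sign -1)
combine: 4πI² = 693·20/1001·11/1638 = 110/1183
take √, sign -1: I = -0.08601992

-0.086020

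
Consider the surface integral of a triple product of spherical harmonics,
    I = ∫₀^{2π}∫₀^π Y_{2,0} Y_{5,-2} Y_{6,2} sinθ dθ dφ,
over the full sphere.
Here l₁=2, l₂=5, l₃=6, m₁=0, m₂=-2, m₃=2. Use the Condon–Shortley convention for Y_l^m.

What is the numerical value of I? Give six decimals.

0.000000

L=13 odd ⇒ parity kills the (l;000) factor ⇒ I = 0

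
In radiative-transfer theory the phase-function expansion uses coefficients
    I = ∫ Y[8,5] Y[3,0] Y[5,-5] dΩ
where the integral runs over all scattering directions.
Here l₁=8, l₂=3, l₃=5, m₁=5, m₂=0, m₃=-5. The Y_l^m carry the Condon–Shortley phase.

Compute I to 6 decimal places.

m-sum 0 ✓  L=16 even ✓  5≤5≤11 ✓
Π(2lᵢ+1) = 17×7×11 = 1309
triangle coeff Δ(8,3,5) = 1/136136
Σ_t [3,3]: t=3:−1/518400 = -1/518400
(3j)²=56/2431 [(8 3 5; 0 0 0)], sign=+1
Σ_t [3,3]: t=3:−1/130636800 = -1/130636800
(3j)²=1/476 [(8 3 5; 5 0 -5)], sign=-1
⇒ 4πI² = 14/221
I = (-1)√(14/221/(4π)) = -0.07100075

-0.071001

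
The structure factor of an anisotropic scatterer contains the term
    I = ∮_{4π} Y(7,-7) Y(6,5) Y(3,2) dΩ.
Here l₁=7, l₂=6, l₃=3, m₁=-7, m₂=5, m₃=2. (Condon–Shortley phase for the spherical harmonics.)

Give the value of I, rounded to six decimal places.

Rules hold: Σm=0, L=16 even, 1≤3≤13.
N = 15·13·7 = 1365
Δ = 10!·4!·2!/17! = 1/2042040
Racah Σ t=4..6: t=4:+1/207360 t=5:−1/57600 t=6:+1/207360 = -1/129600
⇒ 3j(7 6 3; 0 0 0)² = 168/12155, sgn +1
Racah Σ t=10..10: t=10:+1/87091200 = 1/87091200
⇒ 3j(7 6 3; -7 5 2)² = 11/408, sgn -1
4πI² = N·(3j₀)²·(3jₘ)² = 147/289
I = -1·√(0.508651/4π) = -0.20118927

-0.201189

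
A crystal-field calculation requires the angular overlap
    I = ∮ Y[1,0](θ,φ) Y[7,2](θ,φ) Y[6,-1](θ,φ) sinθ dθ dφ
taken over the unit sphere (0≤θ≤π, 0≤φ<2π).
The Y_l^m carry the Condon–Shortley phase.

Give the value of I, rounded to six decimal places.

0.000000

m-sum = 0 + 2 − 1 = 1 ≠ 0 ⇒ I = 0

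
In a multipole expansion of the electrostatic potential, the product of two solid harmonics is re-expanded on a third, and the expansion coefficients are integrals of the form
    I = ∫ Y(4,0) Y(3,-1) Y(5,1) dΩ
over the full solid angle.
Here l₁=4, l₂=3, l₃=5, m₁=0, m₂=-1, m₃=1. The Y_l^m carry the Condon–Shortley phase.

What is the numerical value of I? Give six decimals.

Rules hold: Σm=0, L=12 even, 1≤5≤7.
N = 9·7·11 = 693
Δ = 2!·6!·4!/13! = 1/180180
Racah Σ t=0..2: t=0:+1/576 t=1:−1/144 t=2:+1/576 = -1/288
⇒ 3j(4 3 5; 0 0 0)² = 20/1001, sgn +1
Racah Σ t=0..2: t=0:+1/384 t=1:−1/216 t=2:+1/2304 = -11/6912
⇒ 3j(4 3 5; 0 -1 1)² = 11/1638, sgn -1
4πI² = N·(3j₀)²·(3jₘ)² = 110/1183
I = -1·√(0.0929839/4π) = -0.08601992

-0.086020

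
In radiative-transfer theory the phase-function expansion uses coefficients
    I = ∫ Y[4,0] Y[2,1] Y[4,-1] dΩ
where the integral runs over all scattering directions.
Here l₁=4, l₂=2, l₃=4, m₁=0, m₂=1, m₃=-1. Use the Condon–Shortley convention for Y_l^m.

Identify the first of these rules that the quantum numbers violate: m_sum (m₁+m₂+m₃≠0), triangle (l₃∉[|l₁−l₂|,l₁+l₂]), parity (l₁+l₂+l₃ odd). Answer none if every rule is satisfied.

m₁+m₂+m₃ = 0 + 1 − 1 = 0  ✓
triangle: |4−2|=2 ≤ l₃=4 ≤ 4+2=6  ✓
parity: l₁+l₂+l₃ = 10 is even  ✓

none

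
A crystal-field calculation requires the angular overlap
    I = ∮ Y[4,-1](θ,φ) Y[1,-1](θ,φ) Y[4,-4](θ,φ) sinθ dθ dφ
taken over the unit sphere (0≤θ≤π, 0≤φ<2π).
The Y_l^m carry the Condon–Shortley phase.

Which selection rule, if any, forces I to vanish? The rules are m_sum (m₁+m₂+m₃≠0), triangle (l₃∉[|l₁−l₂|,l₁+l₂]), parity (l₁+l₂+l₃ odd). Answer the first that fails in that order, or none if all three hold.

m₁+m₂+m₃ = -1 − 1 − 4 = -6  ✗
triangle: |4−1|=3 ≤ l₃=4 ≤ 4+1=5
parity: l₁+l₂+l₃ = 9 is odd

m_sum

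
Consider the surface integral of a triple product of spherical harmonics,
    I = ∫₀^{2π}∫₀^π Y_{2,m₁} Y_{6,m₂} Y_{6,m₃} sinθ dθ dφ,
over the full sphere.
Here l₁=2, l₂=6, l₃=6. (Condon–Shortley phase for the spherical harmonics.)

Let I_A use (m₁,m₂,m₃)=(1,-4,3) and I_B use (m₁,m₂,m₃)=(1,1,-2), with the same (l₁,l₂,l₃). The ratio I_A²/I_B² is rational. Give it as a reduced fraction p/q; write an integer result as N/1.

Same 2,6,6: normalisation and zero-m 3j drop out of the ratio.
A: Δ: 2! 2! 10! / 15! → 1/90090; sum: t=0:+1/161280 t=1:−1/725760 = 1/207360; 3j²(2 6 6; 1 -4 3) = Δ·Π!·Σ² = 7/286  (sign -1)
B: Δ: 2! 2! 10! / 15! → 1/90090; sum: t=0:+1/60480 t=1:−1/34560 = -1/80640; 3j²(2 6 6; 1 1 -2) = Δ·Π!·Σ² = 6/1001  (sign -1)
I_A²/I_B² = (7/286)/(6/1001) = 49/12

49/12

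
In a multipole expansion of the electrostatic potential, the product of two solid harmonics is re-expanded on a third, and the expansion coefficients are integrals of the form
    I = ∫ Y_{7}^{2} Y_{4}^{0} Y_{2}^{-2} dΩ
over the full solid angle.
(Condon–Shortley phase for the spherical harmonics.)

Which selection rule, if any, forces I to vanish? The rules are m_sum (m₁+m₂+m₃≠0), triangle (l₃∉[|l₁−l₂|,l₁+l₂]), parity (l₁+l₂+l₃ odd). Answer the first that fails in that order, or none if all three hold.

Σmᵢ = 0  ✓
l₃∈[|l₁−l₂|,l₁+l₂]=[3,11], have l₃=2  ✗
Σlᵢ = 13 ⇒ odd

triangle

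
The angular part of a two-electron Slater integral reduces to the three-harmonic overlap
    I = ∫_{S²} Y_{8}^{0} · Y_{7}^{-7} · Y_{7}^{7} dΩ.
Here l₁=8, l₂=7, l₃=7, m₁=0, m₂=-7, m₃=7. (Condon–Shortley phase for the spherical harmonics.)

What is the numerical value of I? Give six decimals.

m-sum 0 ✓  L=22 even ✓  1≤7≤15 ✓
Π(2lᵢ+1) = 17×15×15 = 3825
triangle coeff Δ(8,7,7) = 1/22086194130
Σ_t [1,7]: t=1:−1/18289152000 t=2:+1/248832000 t=3:−1/24883200 t=4:+1/11943936 t=5:−1/24883200 t=6:+1/248832000 t=7:−1/18289152000 = 11/975421440
(3j)²=1750/289731 [(8 7 7; 0 0 0)], sign=-1
Σ_t [0,0]: t=0:+1/1170505728000 = 1/1170505728000
(3j)²=91/222870 [(8 7 7; 0 -7 7)], sign=+1
⇒ 4πI² = 30625/3246473
I = (-1)√(30625/3246473/(4π)) = -0.02739853

-0.027399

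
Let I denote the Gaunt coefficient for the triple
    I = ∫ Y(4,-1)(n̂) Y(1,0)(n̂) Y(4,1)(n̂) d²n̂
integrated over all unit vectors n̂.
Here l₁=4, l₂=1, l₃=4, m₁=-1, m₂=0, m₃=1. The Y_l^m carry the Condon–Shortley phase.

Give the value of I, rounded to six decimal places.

0.000000

L=9 odd ⇒ parity kills the (l;000) factor ⇒ I = 0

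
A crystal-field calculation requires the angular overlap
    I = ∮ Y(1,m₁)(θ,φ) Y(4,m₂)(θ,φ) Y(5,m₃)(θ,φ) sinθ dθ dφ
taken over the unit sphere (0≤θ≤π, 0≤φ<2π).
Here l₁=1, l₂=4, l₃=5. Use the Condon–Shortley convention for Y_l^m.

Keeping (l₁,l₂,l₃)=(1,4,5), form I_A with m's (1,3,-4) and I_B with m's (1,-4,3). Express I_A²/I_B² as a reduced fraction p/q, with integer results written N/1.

Same 1,4,5: normalisation and zero-m 3j drop out of the ratio.
A: Δ: 0! 2! 8! / 11! → 1/495; sum: t=0:+1/10080 = 1/10080; 3j²(1 4 5; 1 3 -4) = Δ·Π!·Σ² = 4/55  (sign -1)
B: Δ: 0! 2! 8! / 11! → 1/495; sum: t=0:+1/80640 = 1/80640; 3j²(1 4 5; 1 -4 3) = Δ·Π!·Σ² = 1/495  (sign +1)
I_A²/I_B² = (4/55)/(1/495) = 36/1

36/1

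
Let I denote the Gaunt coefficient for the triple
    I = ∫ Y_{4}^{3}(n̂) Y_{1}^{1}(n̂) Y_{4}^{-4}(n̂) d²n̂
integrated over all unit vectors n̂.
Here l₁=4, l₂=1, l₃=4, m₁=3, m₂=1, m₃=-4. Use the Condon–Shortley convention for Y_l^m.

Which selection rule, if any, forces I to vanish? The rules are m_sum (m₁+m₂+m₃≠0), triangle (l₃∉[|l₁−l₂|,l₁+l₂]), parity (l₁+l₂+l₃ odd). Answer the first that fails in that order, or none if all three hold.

m₁+m₂+m₃ = 3 + 1 − 4 = 0  ✓
triangle: |4−1|=3 ≤ l₃=4 ≤ 4+1=5  ✓
parity: l₁+l₂+l₃ = 9 is odd  ✗

parity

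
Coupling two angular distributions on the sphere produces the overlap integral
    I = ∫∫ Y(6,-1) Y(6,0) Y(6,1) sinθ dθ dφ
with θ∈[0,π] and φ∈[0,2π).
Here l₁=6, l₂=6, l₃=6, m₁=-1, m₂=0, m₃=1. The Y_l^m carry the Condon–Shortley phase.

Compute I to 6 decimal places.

m-sum 0 ✓  L=18 even ✓  0≤6≤12 ✓
Π(2lᵢ+1) = 13×13×13 = 2197
triangle coeff Δ(6,6,6) = 1/325909584
Σ_t [0,6]: t=0:+1/373248000 t=1:−1/1728000 t=2:+1/110592 t=3:−1/46656 t=4:+1/110592 t=5:−1/1728000 t=6:+1/373248000 = -7/1555200
(3j)²=400/46189 [(6 6 6; 0 0 0)], sign=-1
Σ_t [1,6]: t=1:−1/10368000 t=2:+1/276480 t=3:−1/62208 t=4:+1/82944 t=5:−1/691200 t=6:+1/62208000 = -1/518400
(3j)²=100/46189 [(6 6 6; -1 0 1)], sign=+1
⇒ 4πI² = 520000/12623809
I = (-1)√(520000/12623809/(4π)) = -0.05725343

-0.057253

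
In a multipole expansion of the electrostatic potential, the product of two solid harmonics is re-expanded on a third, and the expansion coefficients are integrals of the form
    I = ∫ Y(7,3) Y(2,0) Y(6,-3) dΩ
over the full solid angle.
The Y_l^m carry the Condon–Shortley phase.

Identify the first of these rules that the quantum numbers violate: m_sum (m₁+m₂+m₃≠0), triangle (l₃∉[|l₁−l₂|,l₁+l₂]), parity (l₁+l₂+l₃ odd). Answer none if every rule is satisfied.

parity

Σmᵢ = 0  ✓
l₃∈[|l₁−l₂|,l₁+l₂]=[5,9], have l₃=6  ✓
Σlᵢ = 15 ⇒ odd  ✗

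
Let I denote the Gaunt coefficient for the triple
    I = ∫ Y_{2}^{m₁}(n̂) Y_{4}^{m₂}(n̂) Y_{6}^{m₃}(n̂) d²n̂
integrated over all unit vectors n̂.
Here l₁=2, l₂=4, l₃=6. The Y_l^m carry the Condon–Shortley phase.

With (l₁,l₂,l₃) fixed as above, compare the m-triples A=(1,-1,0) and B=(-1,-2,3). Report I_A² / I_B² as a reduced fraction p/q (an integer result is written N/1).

Shared (l₁,l₂,l₃)=(2,4,6): N and (l;000)² cancel in I_A²/I_B².
A: Δ = 0!·4!·8!/13! = 1/6435; Racah Σ t=0..0: t=0:+1/4320 = 1/4320; ⇒ 3j(2 4 6; 1 -1 0)² = 8/429, sgn +1
B: Δ = 0!·4!·8!/13! = 1/6435; Racah Σ t=0..0: t=0:+1/8640 = 1/8640; ⇒ 3j(2 4 6; -1 -2 3)² = 28/715, sgn -1
I_A²/I_B² = (8/429)/(28/715) = 10/21

10/21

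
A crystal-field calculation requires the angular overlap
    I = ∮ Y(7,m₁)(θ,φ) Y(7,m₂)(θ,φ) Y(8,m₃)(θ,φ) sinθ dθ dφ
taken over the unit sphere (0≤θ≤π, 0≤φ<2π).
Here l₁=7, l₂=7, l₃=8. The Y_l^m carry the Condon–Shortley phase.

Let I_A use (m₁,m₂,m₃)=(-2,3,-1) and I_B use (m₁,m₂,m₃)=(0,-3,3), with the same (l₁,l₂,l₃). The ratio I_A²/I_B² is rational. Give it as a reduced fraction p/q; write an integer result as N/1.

180/26411

Same 7,7,8: normalisation and zero-m 3j drop out of the ratio.
A: Δ: 6! 8! 8! / 23! → 1/22086194130; sum: t=2:+1/9754214400 t=3:−1/261273600 t=4:+1/49766400 t=5:−1/49766400 t=6:+1/298598400 = -11/29262643200; 3j²(7 7 8; -2 3 -1) = Δ·Π!·Σ² = 30/676039  (sign +1)
B: Δ: 6! 8! 8! / 23! → 1/22086194130; sum: t=0:+1/2090188800 t=1:−1/124416000 t=2:+1/49766400 t=3:−1/104509440 t=4:+1/1393459200 = 11/2985984000; 3j²(7 7 8; 0 -3 3) = Δ·Π!·Σ² = 3773/579462  (sign -1)
I_A²/I_B² = (30/676039)/(3773/579462) = 180/26411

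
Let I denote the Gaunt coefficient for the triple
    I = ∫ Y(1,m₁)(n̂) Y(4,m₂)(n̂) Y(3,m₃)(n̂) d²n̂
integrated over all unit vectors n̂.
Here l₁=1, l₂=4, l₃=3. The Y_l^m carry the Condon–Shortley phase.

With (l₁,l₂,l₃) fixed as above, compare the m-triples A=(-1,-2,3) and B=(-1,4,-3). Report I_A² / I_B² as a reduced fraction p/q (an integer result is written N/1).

l's match ⇒ only the (l;m) 3-j factors differ between A and B.
A: triangle coeff Δ(1,4,3) = 1/252; Σ_t [2,2]: t=2:+1/1440 = 1/1440; (3j)²=1/252 [(1 4 3; -1 -2 3)], sign=+1
B: triangle coeff Δ(1,4,3) = 1/252; Σ_t [2,2]: t=2:+1/1440 = 1/1440; (3j)²=1/9 [(1 4 3; -1 4 -3)], sign=+1
I_A²/I_B² = (1/252)/(1/9) = 1/28

1/28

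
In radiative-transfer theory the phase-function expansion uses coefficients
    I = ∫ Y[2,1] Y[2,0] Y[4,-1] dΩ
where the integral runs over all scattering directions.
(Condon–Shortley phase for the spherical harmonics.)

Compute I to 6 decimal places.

-0.220728

m-sum 0 ✓  L=8 even ✓  0≤4≤4 ✓
Π(2lᵢ+1) = 5×5×9 = 225
triangle coeff Δ(2,2,4) = 1/630
Σ_t [0,0]: t=0:+1/16 = 1/16
(3j)²=2/35 [(2 2 4; 0 0 0)], sign=+1
Σ_t [0,0]: t=0:+1/24 = 1/24
(3j)²=1/21 [(2 2 4; 1 0 -1)], sign=-1
⇒ 4πI² = 30/49
I = (-1)√(30/49/(4π)) = -0.22072812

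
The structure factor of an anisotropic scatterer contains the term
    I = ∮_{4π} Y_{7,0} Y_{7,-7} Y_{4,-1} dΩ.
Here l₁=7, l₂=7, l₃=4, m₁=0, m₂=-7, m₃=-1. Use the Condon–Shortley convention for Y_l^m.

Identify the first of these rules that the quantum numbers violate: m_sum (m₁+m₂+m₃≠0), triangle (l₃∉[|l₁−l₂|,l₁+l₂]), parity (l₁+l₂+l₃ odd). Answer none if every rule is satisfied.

Σmᵢ = -8  ✗
l₃∈[|l₁−l₂|,l₁+l₂]=[0,14], have l₃=4
Σlᵢ = 18 ⇒ even

m_sum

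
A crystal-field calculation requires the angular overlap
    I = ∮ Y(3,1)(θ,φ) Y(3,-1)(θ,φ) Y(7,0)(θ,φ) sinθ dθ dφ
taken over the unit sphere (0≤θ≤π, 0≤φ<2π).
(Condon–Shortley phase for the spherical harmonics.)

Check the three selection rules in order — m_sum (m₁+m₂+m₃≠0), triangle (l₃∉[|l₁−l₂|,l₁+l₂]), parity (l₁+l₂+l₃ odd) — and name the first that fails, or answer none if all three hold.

Σmᵢ = 0  ✓
l₃∈[|l₁−l₂|,l₁+l₂]=[0,6], have l₃=7  ✗
Σlᵢ = 13 ⇒ odd

triangle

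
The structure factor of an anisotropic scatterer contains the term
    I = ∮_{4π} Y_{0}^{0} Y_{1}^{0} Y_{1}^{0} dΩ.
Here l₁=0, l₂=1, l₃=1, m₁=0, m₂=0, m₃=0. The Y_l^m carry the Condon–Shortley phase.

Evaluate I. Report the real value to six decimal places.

0.282095

Rules hold: Σm=0, L=2 even, 1≤1≤1.
N = 1·3·3 = 9
Δ = 0!·0!·2!/3! = 1/3
Racah Σ t=0..0: t=0:+1/1 = 1/1
⇒ 3j(0 1 1; 0 0 0)² = 1/3, sgn -1
(m-triple is (0,0,0) — same symbol as above.)
4πI² = N·(3j₀)²·(3jₘ)² = 1/1
I = +1·√(1/4π) = 0.28209479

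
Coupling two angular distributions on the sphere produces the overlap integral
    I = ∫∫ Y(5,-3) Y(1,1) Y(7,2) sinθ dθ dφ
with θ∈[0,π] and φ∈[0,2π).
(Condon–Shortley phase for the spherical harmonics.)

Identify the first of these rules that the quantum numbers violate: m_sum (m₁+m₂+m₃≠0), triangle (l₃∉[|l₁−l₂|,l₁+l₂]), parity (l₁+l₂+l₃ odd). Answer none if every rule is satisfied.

Σmᵢ = 0  ✓
l₃∈[|l₁−l₂|,l₁+l₂]=[4,6], have l₃=7  ✗
Σlᵢ = 13 ⇒ odd

triangle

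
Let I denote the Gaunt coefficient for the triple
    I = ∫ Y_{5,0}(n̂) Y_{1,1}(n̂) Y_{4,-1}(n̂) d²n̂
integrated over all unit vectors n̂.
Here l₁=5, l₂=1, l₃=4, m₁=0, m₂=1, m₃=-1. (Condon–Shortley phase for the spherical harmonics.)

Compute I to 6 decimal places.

m-sum 0 ✓  L=10 even ✓  4≤4≤6 ✓
Π(2lᵢ+1) = 11×3×9 = 297
triangle coeff Δ(5,1,4) = 1/495
Σ_t [1,1]: t=1:−1/576 = -1/576
(3j)²=5/99 [(5 1 4; 0 0 0)], sign=-1
Σ_t [2,2]: t=2:+1/1440 = 1/1440
(3j)²=2/99 [(5 1 4; 0 1 -1)], sign=-1
⇒ 4πI² = 10/33
I = (+1)√(10/33/(4π)) = 0.15528807

0.155288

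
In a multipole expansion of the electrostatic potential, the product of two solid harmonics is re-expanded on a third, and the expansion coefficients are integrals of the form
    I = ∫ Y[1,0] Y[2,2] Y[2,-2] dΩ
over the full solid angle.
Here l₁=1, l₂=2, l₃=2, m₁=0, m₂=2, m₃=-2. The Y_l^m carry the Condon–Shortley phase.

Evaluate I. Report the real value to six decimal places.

0.000000

l₁+l₂+l₃=5 is odd: 3j(l;000)=0 ⇒ I=0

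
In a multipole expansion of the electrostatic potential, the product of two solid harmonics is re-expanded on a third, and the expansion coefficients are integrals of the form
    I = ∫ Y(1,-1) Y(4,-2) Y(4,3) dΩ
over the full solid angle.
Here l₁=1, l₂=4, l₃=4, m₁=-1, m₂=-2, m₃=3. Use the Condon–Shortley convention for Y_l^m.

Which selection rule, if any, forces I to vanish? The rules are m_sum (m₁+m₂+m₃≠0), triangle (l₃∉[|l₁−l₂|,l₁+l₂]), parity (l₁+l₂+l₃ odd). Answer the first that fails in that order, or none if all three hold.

parity

azimuthal sum: -1 − 2 + 3 = 0  ✓
3 ≤ 4 ≤ 5 (triangle on l)  ✓
L = 1 + 4 + 4 = 9 (odd)  ✗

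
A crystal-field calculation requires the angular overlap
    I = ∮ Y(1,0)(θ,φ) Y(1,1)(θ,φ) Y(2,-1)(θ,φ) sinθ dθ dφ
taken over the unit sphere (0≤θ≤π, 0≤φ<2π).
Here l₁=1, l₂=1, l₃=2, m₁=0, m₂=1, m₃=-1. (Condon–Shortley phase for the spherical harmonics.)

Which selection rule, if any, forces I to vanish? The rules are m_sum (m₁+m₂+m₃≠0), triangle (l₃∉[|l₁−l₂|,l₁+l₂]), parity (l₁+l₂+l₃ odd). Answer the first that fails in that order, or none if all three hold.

azimuthal sum: 0 + 1 − 1 = 0  ✓
0 ≤ 2 ≤ 2 (triangle on l)  ✓
L = 1 + 1 + 2 = 4 (even)  ✓

none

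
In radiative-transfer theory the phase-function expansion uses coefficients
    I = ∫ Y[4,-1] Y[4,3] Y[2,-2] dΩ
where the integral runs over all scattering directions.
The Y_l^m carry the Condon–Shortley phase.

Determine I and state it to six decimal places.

0.159270

Checks pass: Σm=0; 10 even; l₃=2∈[0,8].
(2·4+1)(2·4+1)(2·2+1) = 405
Δ: 6! 2! 2! / 11! → 1/13860
sum: t=2:+1/192 t=3:−1/36 t=4:+1/192 = -5/288
3j²(4 4 2; 0 0 0) = Δ·Π!·Σ² = 20/693  (sign -1)
sum: t=5:−1/480 = -1/480
3j²(4 4 2; -1 3 -2) = Δ·Π!·Σ² = 3/110  (sign -1)
combine: 4πI² = 405·20/693·3/110 = 270/847
take √, sign +1: I = 0.15927046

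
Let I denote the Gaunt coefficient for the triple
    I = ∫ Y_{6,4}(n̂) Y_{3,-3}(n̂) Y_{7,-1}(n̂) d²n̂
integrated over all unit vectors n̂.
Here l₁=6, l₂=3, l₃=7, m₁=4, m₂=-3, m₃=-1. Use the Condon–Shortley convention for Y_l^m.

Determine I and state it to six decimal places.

Rules hold: Σm=0, L=16 even, 3≤7≤9.
N = 13·7·15 = 1365
Δ = 2!·10!·4!/17! = 1/2042040
Racah Σ t=0..2: t=0:+1/207360 t=1:−1/57600 t=2:+1/207360 = -1/129600
⇒ 3j(6 3 7; 0 0 0)² = 168/12155, sgn +1
Racah Σ t=0..0: t=0:+1/3870720 = 1/3870720
⇒ 3j(6 3 7; 4 -3 -1)² = 675/136136, sgn +1
4πI² = N·(3j₀)²·(3jₘ)² = 42525/454597
I = +1·√(0.0935444/4π) = 0.08627877

0.086279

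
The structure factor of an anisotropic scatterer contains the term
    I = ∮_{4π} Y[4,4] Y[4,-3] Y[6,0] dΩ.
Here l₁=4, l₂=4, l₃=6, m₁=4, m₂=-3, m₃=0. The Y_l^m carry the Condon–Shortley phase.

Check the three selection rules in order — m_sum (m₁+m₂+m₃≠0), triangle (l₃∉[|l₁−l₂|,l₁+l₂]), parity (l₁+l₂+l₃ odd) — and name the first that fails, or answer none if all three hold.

m_sum

azimuthal sum: 4 − 3 + 0 = 1  ✗
0 ≤ 6 ≤ 8 (triangle on l)
L = 4 + 4 + 6 = 14 (even)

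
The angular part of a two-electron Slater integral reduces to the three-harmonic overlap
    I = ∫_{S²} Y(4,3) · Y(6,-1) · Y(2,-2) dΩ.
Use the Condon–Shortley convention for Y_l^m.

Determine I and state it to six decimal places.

Rules hold: Σm=0, L=12 even, 2≤2≤10.
N = 9·13·5 = 585
Δ = 8!·0!·4!/13! = 1/6435
Racah Σ t=4..4: t=4:+1/2304 = 1/2304
⇒ 3j(4 6 2; 0 0 0)² = 5/143, sgn +1
Racah Σ t=1..1: t=1:−1/120960 = -1/120960
⇒ 3j(4 6 2; 3 -1 -2)² = 1/1287, sgn -1
4πI² = N·(3j₀)²·(3jₘ)² = 25/1573
I = -1·√(0.0158932/4π) = -0.03556319

-0.035563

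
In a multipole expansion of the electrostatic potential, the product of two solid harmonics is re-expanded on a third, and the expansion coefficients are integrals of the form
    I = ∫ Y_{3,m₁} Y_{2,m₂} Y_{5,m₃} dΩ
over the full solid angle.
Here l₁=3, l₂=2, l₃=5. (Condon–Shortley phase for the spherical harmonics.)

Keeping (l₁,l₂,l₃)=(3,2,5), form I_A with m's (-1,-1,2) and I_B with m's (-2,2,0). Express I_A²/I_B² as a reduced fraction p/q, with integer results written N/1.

l's match ⇒ only the (l;m) 3-j factors differ between A and B.
A: triangle coeff Δ(3,2,5) = 1/2310; Σ_t [0,0]: t=0:+1/288 = 1/288; (3j)²=1/22 [(3 2 5; -1 -1 2)], sign=-1
B: triangle coeff Δ(3,2,5) = 1/2310; Σ_t [0,0]: t=0:+1/2880 = 1/2880; (3j)²=1/462 [(3 2 5; -2 2 0)], sign=-1
I_A²/I_B² = (1/22)/(1/462) = 21/1

21/1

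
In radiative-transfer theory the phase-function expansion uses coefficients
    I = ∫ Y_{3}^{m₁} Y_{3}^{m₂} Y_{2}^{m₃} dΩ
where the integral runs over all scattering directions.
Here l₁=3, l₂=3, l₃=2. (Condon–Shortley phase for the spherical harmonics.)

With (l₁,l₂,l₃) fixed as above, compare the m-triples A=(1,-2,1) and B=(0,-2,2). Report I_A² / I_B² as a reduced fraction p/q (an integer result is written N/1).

3/4

Shared (l₁,l₂,l₃)=(3,3,2): N and (l;000)² cancel in I_A²/I_B².
A: Δ = 4!·2!·2!/9! = 1/3780; Racah Σ t=0..1: t=0:+1/48 t=1:−1/12 = -1/16; ⇒ 3j(3 3 2; 1 -2 1)² = 1/28, sgn +1
B: Δ = 4!·2!·2!/9! = 1/3780; Racah Σ t=1..1: t=1:−1/24 = -1/24; ⇒ 3j(3 3 2; 0 -2 2)² = 1/21, sgn -1
I_A²/I_B² = (1/28)/(1/21) = 3/4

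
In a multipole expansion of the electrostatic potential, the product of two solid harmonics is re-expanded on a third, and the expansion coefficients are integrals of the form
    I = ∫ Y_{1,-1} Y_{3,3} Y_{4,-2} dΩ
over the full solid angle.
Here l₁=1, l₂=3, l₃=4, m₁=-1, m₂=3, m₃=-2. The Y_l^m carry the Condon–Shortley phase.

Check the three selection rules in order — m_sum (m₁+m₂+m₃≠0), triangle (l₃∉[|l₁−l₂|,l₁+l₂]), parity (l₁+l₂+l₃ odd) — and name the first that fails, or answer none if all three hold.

Σmᵢ = 0  ✓
l₃∈[|l₁−l₂|,l₁+l₂]=[2,4], have l₃=4  ✓
Σlᵢ = 8 ⇒ even  ✓

none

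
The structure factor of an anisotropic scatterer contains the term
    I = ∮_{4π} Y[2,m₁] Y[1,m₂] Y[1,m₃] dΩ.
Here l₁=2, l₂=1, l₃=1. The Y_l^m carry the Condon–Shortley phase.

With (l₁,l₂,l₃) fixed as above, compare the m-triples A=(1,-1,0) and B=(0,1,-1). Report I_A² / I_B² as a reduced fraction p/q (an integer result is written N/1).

l's match ⇒ only the (l;m) 3-j factors differ between A and B.
A: triangle coeff Δ(2,1,1) = 1/30; Σ_t [0,0]: t=0:+1/2 = 1/2; (3j)²=1/10 [(2 1 1; 1 -1 0)], sign=-1
B: triangle coeff Δ(2,1,1) = 1/30; Σ_t [2,2]: t=2:+1/4 = 1/4; (3j)²=1/30 [(2 1 1; 0 1 -1)], sign=+1
I_A²/I_B² = (1/10)/(1/30) = 3/1

3/1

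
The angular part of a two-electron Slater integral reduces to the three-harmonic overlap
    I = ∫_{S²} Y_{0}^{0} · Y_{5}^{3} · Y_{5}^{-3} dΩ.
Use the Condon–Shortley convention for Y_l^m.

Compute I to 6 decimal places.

m-sum 0 ✓  L=10 even ✓  5≤5≤5 ✓
Π(2lᵢ+1) = 1×11×11 = 121
triangle coeff Δ(0,5,5) = 1/11
Σ_t [0,0]: t=0:+1/14400 = 1/14400
(3j)²=1/11 [(0 5 5; 0 0 0)], sign=-1
Σ_t [0,0]: t=0:+1/80640 = 1/80640
(3j)²=1/11 [(0 5 5; 0 3 -3)], sign=+1
⇒ 4πI² = 1/1
I = (-1)√(1/1/(4π)) = -0.28209479

-0.282095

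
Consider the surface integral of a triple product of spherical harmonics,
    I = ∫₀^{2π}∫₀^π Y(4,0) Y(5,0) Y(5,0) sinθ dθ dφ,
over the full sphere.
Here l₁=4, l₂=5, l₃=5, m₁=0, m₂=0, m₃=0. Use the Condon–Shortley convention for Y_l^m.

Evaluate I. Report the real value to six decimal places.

0.130198

Checks pass: Σm=0; 14 even; l₃=5∈[1,9].
(2·4+1)(2·5+1)(2·5+1) = 1089
Δ: 4! 4! 6! / 15! → 1/3153150
sum: t=0:+1/69120 t=1:−1/1728 t=2:+1/576 t=3:−1/1728 t=4:+1/69120 = 7/11520
3j²(4 5 5; 0 0 0) = Δ·Π!·Σ² = 2/143  (sign -1)
(m-triple is (0,0,0) — same symbol as above.)
combine: 4πI² = 1089·2/143·2/143 = 36/169
take √, sign +1: I = 0.13019760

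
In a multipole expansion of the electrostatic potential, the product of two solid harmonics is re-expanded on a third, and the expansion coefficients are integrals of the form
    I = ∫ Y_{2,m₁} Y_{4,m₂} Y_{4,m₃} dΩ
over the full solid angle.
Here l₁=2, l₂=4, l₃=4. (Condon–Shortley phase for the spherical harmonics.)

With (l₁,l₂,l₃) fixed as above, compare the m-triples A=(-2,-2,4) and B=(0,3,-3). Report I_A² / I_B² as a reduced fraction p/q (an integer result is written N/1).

24/7

Shared (l₁,l₂,l₃)=(2,4,4): N and (l;000)² cancel in I_A²/I_B².
A: Δ = 2!·2!·6!/11! = 1/13860; Racah Σ t=2..2: t=2:+1/2880 = 1/2880; ⇒ 3j(2 4 4; -2 -2 4)² = 2/165, sgn +1
B: Δ = 2!·2!·6!/11! = 1/13860; Racah Σ t=1..2: t=1:−1/720 t=2:+1/480 = 1/1440; ⇒ 3j(2 4 4; 0 3 -3)² = 7/1980, sgn -1
I_A²/I_B² = (2/165)/(7/1980) = 24/7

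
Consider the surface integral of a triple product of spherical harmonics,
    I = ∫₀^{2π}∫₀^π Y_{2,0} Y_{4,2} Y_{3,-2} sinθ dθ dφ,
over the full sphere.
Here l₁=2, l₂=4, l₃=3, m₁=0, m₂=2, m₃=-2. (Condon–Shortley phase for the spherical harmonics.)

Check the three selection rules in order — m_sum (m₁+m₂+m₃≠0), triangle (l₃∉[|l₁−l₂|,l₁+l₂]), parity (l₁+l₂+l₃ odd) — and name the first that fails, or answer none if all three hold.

Σmᵢ = 0  ✓
l₃∈[|l₁−l₂|,l₁+l₂]=[2,6], have l₃=3  ✓
Σlᵢ = 9 ⇒ odd  ✗

parity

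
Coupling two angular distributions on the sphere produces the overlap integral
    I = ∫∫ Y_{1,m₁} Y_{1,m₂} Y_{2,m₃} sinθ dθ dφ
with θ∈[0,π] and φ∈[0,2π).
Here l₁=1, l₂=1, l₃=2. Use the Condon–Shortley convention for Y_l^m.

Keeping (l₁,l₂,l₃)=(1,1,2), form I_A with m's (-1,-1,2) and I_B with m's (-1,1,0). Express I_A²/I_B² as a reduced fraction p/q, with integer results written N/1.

6/1

Shared (l₁,l₂,l₃)=(1,1,2): N and (l;000)² cancel in I_A²/I_B².
A: Δ = 0!·2!·2!/5! = 1/30; Racah Σ t=0..0: t=0:+1/4 = 1/4; ⇒ 3j(1 1 2; -1 -1 2)² = 1/5, sgn +1
B: Δ = 0!·2!·2!/5! = 1/30; Racah Σ t=0..0: t=0:+1/4 = 1/4; ⇒ 3j(1 1 2; -1 1 0)² = 1/30, sgn +1
I_A²/I_B² = (1/5)/(1/30) = 6/1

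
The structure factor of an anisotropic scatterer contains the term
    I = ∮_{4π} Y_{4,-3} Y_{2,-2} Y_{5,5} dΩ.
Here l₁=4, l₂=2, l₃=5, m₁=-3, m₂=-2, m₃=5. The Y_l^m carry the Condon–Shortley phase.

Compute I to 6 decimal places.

L=11 odd ⇒ parity kills the (l;000) factor ⇒ I = 0

0.000000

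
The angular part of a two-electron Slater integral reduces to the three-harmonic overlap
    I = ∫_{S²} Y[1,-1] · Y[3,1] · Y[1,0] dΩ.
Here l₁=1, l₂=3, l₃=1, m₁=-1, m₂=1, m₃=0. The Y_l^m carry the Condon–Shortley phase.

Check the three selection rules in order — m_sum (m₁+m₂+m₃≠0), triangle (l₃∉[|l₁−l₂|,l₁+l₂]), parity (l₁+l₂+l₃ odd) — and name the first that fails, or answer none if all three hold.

Σmᵢ = 0  ✓
l₃∈[|l₁−l₂|,l₁+l₂]=[2,4], have l₃=1  ✗
Σlᵢ = 5 ⇒ odd

triangle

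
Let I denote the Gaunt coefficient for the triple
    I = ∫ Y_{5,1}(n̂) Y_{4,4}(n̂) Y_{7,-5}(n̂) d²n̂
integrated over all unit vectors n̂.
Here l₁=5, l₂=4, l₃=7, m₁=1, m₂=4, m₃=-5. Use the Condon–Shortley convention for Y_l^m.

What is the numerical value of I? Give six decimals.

0.195759

Rules hold: Σm=0, L=16 even, 1≤7≤9.
N = 11·9·15 = 1485
Δ = 2!·8!·6!/17! = 1/6126120
Racah Σ t=0..2: t=0:+1/69120 t=1:−1/20736 t=2:+1/69120 = -1/51840
⇒ 3j(5 4 7; 0 0 0)² = 280/21879, sgn +1
Racah Σ t=2..2: t=2:+1/2073600 = 1/2073600
⇒ 3j(5 4 7; 1 4 -5)² = 28/1105, sgn +1
4πI² = N·(3j₀)²·(3jₘ)² = 23520/48841
I = +1·√(0.481563/4π) = 0.19575887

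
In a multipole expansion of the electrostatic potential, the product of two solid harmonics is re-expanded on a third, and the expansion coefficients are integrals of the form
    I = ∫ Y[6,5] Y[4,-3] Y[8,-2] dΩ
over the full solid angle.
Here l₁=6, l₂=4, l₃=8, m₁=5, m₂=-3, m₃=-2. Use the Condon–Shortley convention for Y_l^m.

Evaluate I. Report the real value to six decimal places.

-0.069313

Checks pass: Σm=0; 18 even; l₃=8∈[2,10].
(2·6+1)(2·4+1)(2·8+1) = 1989
Δ: 2! 10! 6! / 19! → 1/23279256
sum: t=0:+1/1658880 t=1:−1/518400 t=2:+1/1658880 = -1/1382400
3j²(6 4 8; 0 0 0) = Δ·Π!·Σ² = 504/46189  (sign -1)
sum: t=0:+1/87091200 t=1:−1/2612736000 = 29/2612736000
3j²(6 4 8; 5 -3 -2) = Δ·Π!·Σ² = 841/302328  (sign +1)
combine: 4πI² = 1989·504/46189·841/302328 = 52983/877591
take √, sign -1: I = -0.06931341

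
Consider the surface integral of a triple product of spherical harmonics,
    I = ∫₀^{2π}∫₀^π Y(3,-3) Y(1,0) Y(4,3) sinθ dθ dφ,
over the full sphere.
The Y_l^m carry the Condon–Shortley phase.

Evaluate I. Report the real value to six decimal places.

Checks pass: Σm=0; 8 even; l₃=4∈[2,4].
(2·3+1)(2·1+1)(2·4+1) = 189
Δ: 0! 6! 2! / 9! → 1/252
sum: t=0:+1/36 = 1/36
3j²(3 1 4; 0 0 0) = Δ·Π!·Σ² = 4/63  (sign +1)
sum: t=0:+1/720 = 1/720
3j²(3 1 4; -3 0 3) = Δ·Π!·Σ² = 1/36  (sign -1)
combine: 4πI² = 189·4/63·1/36 = 1/3
take √, sign -1: I = -0.16286750

-0.162868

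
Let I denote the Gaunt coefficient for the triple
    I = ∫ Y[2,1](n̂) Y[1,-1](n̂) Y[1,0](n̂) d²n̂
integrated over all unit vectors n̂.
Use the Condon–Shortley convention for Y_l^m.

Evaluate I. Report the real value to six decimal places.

-0.218510

Rules hold: Σm=0, L=4 even, 1≤1≤3.
N = 5·3·3 = 45
Δ = 2!·2!·0!/5! = 1/30
Racah Σ t=1..1: t=1:−1/1 = -1/1
⇒ 3j(2 1 1; 0 0 0)² = 2/15, sgn +1
Racah Σ t=0..0: t=0:+1/2 = 1/2
⇒ 3j(2 1 1; 1 -1 0)² = 1/10, sgn -1
4πI² = N·(3j₀)²·(3jₘ)² = 3/5
I = -1·√(0.6/4π) = -0.21850969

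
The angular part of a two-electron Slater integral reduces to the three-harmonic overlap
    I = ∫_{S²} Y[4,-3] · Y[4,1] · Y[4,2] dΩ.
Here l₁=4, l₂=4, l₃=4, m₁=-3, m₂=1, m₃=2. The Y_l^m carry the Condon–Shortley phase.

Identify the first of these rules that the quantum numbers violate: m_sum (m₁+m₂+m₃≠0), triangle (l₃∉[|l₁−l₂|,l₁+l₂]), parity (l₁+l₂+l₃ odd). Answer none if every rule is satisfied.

none

m₁+m₂+m₃ = -3 + 1 + 2 = 0  ✓
triangle: |4−4|=0 ≤ l₃=4 ≤ 4+4=8  ✓
parity: l₁+l₂+l₃ = 12 is even  ✓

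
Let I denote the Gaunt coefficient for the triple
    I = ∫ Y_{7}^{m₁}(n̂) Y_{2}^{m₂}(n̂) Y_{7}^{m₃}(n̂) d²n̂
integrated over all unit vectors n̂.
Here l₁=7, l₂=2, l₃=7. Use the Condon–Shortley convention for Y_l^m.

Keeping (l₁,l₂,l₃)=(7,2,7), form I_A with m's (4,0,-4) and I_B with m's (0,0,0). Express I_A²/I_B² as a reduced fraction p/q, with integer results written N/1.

l's match ⇒ only the (l;m) 3-j factors differ between A and B.
A: triangle coeff Δ(7,2,7) = 1/185640; Σ_t [0,2]: t=0:+1/8709120 t=1:−1/7257600 t=2:+1/159667200 = -1/59875200; (3j)²=8/23205 [(7 2 7; 4 0 -4)], sign=+1
B: triangle coeff Δ(7,2,7) = 1/185640; Σ_t [0,2]: t=0:+1/2419200 t=1:−1/518400 t=2:+1/2419200 = -1/907200; (3j)²=56/3315 [(7 2 7; 0 0 0)], sign=+1
I_A²/I_B² = (8/23205)/(56/3315) = 1/49

1/49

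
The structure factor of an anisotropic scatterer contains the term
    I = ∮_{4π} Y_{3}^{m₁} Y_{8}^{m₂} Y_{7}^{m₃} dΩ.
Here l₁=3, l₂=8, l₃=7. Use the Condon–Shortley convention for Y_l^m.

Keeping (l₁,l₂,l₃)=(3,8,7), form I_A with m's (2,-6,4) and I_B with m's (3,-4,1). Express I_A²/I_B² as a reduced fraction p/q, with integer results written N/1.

4459/7425

Same 3,8,7: normalisation and zero-m 3j drop out of the ratio.
A: Δ: 4! 2! 12! / 19! → 1/5290740; sum: t=0:+1/174182400 t=1:−1/479001600 = 1/273715200; 3j²(3 8 7; 2 -6 4) = Δ·Π!·Σ² = 49/3876  (sign -1)
B: Δ: 4! 2! 12! / 19! → 1/5290740; sum: t=0:+1/46448640 = 1/46448640; 3j²(3 8 7; 3 -4 1) = Δ·Π!·Σ² = 2475/117572  (sign +1)
I_A²/I_B² = (49/3876)/(2475/117572) = 4459/7425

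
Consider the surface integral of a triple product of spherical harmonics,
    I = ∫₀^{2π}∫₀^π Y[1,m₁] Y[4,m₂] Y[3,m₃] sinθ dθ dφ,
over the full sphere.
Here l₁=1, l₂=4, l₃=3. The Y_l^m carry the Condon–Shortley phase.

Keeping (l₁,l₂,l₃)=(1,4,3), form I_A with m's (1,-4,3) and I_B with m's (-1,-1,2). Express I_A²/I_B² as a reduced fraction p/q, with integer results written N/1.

Same 1,4,3: normalisation and zero-m 3j drop out of the ratio.
A: Δ: 2! 0! 6! / 9! → 1/252; sum: t=0:+1/1440 = 1/1440; 3j²(1 4 3; 1 -4 3) = Δ·Π!·Σ² = 1/9  (sign +1)
B: Δ: 2! 0! 6! / 9! → 1/252; sum: t=2:+1/240 = 1/240; 3j²(1 4 3; -1 -1 2) = Δ·Π!·Σ² = 1/84  (sign -1)
I_A²/I_B² = (1/9)/(1/84) = 28/3

28/3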